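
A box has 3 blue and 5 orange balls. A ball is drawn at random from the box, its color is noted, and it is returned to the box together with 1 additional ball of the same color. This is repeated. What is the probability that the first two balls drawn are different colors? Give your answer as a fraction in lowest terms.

5/12

Either blue then orange, or orange then blue; after the first draw the total is 9.
P = (3/8)·(5/9) + (5/8)·(3/9) = 5/12 ≈ 0.4167.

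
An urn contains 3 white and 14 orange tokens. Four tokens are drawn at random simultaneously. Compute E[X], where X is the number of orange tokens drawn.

By linearity of expectation, E[X] = Σ P(draw i is orange); by symmetry each draw (even without replacement) has P(orange) = 14/17.
E[X] = 4 · 14/17 = 56/17 ≈ 3.2941.

56/17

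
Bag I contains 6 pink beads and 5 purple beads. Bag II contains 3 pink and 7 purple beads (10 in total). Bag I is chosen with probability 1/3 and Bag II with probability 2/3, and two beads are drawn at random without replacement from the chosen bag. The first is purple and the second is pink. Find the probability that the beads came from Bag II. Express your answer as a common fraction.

P(E | Bag I) = 3/11; P(E | Bag II) = 7/30.
P(E) = 1/3·3/11 + 2/3·7/30 = 122/495.
By Bayes' rule, P(Bag II | E) = 7/45 / 122/495 = 77/122 ≈ 0.6311.

77/122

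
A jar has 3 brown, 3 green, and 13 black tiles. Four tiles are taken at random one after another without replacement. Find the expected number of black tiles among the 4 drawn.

By linearity of expectation, E[X] = Σ P(draw i is black); by symmetry each draw (even without replacement) has P(black) = 13/19.
E[X] = 4 · 13/19 = 52/19 ≈ 2.7368.

52/19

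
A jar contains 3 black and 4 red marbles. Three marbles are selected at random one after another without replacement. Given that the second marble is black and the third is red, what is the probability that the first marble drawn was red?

P(first=red and the second marble is black and the third is red) = (4/7)·(3/6)·(3/5) = 6/35.
P(E) = Σ over first color = 4/35 + 6/35 = 2/7.
By Bayes, P(first=red | E) = 6/35 / 2/7 = 3/5 ≈ 0.6000.

3/5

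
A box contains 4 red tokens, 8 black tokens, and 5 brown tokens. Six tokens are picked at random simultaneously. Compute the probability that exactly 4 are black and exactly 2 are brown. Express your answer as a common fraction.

Unordered draws without replacement: count favorable combinations over C(17,6).
Favorable = C(4,0) · C(8,4) · C(5,2) = 700; total = C(17,6) = 12376.
P = 700/12376 = 25/442 ≈ 0.0566.

25/442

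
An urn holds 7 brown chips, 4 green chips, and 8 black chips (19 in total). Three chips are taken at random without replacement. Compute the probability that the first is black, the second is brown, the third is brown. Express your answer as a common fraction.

56/969

Multiply the conditional probability of each draw in order, without replacement, so each draw removes one from its color and from the total.
P = (8/19) · (7/18) · (6/17) = 56/969 ≈ 0.0578.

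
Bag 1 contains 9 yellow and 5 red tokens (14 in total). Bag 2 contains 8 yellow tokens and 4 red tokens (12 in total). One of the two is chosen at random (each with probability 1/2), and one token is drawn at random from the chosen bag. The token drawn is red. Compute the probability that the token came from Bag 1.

15/29

P(red | Bag 1) = 5/14; P(red | Bag 2) = 1/3.
P(red) = 1/2·5/14 + 1/2·1/3 = 29/84.
By Bayes' rule, P(Bag 1 | red) = 5/28 / 29/84 = 15/29 ≈ 0.5172.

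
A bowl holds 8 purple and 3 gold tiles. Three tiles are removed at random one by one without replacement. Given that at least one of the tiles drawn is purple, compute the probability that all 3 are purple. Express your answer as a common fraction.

14/41

P(all 3 purple) = C(8,3)/C(11,3) = 56/165; P(at least one purple) = 1 − C(3,3)/C(11,3) = 164/165.
Since 'all 3 purple' ⊆ 'at least one purple', P(all 3 | at least one) = 56/165 / 164/165 = 14/41 ≈ 0.3415.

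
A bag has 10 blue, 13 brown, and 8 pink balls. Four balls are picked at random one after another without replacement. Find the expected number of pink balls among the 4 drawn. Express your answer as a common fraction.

By linearity of expectation, E[X] = Σ P(draw i is pink); by symmetry each draw (even without replacement) has P(pink) = 8/31.
E[X] = 4 · 8/31 = 32/31 ≈ 1.0323.

32/31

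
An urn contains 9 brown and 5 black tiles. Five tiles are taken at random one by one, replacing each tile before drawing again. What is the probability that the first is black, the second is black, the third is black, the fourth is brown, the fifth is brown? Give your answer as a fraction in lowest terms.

10125/537824

Multiply the conditional probability of each draw in order, with replacement (the composition resets each draw).
P = (5/14) · (5/14) · (5/14) · (9/14) · (9/14) = 10125/537824 ≈ 0.0188.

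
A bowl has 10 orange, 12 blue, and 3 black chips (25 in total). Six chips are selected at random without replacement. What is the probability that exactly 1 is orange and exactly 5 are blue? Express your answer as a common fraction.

Unordered draws without replacement: count favorable combinations over C(25,6).
Favorable = C(10,1) · C(12,5) · C(3,0) = 7920; total = C(25,6) = 177100.
P = 7920/177100 = 36/805 ≈ 0.0447.

36/805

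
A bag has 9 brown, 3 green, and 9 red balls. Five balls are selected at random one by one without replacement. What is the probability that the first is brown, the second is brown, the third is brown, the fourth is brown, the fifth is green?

6/1615

Multiply the conditional probability of each draw in order, without replacement, so each draw removes one from its color and from the total.
P = (9/21) · (8/20) · (7/19) · (6/18) · (3/17) = 6/1615 ≈ 0.0037.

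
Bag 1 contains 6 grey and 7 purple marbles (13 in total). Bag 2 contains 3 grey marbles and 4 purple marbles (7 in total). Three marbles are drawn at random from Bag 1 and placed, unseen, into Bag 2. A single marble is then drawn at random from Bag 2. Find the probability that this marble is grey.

Condition on how many of the transferred marbles are grey (from Bag 1: 6 grey of 13; then Bag 2 has 10 total).
  0 grey: C(6,0)C(7,3)/C(13,3) = 35/286; then P = 3/10
  1 grey: C(6,1)C(7,2)/C(13,3) = 63/143; then P = 4/10
  2 grey: C(6,2)C(7,1)/C(13,3) = 105/286; then P = 5/10
  3 grey: C(6,3)C(7,0)/C(13,3) = 10/143; then P = 6/10
P(grey from Bag 2) = 57/130 ≈ 0.4385.

57/130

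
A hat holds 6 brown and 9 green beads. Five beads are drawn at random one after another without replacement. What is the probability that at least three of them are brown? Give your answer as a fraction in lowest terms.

41/143

Sum the hypergeometric tail for j = 3,…,5 brown beads.
Favorable = C(6,3)·C(9,2) + C(6,4)·C(9,1) + C(6,5)·C(9,0) = 861; total = C(15,5) = 3003.
P = 861/3003 = 41/143 ≈ 0.2867.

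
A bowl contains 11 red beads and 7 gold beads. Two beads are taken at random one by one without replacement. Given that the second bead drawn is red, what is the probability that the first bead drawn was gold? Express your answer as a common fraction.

P(first=gold and the second bead drawn is red) = (7/18)·(11/17) = 77/306.
P(the second bead drawn is red) = Σ over first color = 55/153 + 77/306 = 11/18.
By Bayes, P(first=gold | the second bead drawn is red) = 77/306 / 11/18 = 7/17 ≈ 0.4118.

7/17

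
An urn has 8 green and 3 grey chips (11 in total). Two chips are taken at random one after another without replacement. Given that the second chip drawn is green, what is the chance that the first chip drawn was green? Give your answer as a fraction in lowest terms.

P(first=green and the second chip drawn is green) = (8/11)·(7/10) = 28/55.
P(the second chip drawn is green) = Σ over first color = 28/55 + 12/55 = 8/11.
By Bayes, P(first=green | the second chip drawn is green) = 28/55 / 8/11 = 7/10 ≈ 0.7000.

7/10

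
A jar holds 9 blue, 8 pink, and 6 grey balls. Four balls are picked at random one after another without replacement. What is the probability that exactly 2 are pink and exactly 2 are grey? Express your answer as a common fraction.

12/253

Unordered draws without replacement: count favorable combinations over C(23,4).
Favorable = C(9,0) · C(8,2) · C(6,2) = 420; total = C(23,4) = 8855.
P = 420/8855 = 12/253 ≈ 0.0474.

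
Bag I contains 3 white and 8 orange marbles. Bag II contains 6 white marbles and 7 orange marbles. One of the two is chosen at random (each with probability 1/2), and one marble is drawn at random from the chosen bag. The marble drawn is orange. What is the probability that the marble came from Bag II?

77/181

P(orange | Bag I) = 8/11; P(orange | Bag II) = 7/13.
P(orange) = 1/2·8/11 + 1/2·7/13 = 181/286.
By Bayes' rule, P(Bag II | orange) = 7/26 / 181/286 = 77/181 ≈ 0.4254.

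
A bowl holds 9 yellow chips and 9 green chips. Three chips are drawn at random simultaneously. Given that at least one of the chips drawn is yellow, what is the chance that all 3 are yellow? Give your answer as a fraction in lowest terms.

7/61

P(all 3 yellow) = C(9,3)/C(18,3) = 7/68; P(at least one yellow) = 1 − C(9,3)/C(18,3) = 61/68.
Since 'all 3 yellow' ⊆ 'at least one yellow', P(all 3 | at least one) = 7/68 / 61/68 = 7/61 ≈ 0.1148.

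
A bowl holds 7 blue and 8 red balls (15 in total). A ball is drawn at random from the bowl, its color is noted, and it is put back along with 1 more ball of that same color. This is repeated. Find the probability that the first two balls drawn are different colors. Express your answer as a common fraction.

7/15

Either red then blue, or blue then red; after the first draw the total is 16.
P = (8/15)·(7/16) + (7/15)·(8/16) = 7/15 ≈ 0.4667.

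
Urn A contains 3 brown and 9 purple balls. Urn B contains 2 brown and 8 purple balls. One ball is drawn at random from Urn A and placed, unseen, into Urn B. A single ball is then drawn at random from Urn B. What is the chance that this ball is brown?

Condition on how many of the transferred balls are brown (from Urn A: 3 brown of 12; then Urn B has 11 total).
  0 brown: C(3,0)C(9,1)/C(12,1) = 3/4; then P = 2/11
  1 brown: C(3,1)C(9,0)/C(12,1) = 1/4; then P = 3/11
P(brown from Urn B) = 9/44 ≈ 0.2045.

9/44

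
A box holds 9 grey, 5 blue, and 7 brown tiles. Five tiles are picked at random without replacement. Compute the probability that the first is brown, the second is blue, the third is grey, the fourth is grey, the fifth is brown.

Multiply the conditional probability of each draw in order, without replacement, so each draw removes one from its color and from the total.
P = (7/21) · (5/20) · (9/19) · (8/18) · (6/17) = 2/323 ≈ 0.0062.

2/323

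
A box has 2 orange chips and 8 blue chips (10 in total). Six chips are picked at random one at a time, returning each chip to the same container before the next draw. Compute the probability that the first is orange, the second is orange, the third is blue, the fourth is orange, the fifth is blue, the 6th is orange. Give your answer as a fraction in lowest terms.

Multiply the conditional probability of each draw in order, with replacement (the composition resets each draw).
P = (2/10) · (2/10) · (8/10) · (2/10) · (8/10) · (2/10) = 16/15625 ≈ 0.0010.

16/15625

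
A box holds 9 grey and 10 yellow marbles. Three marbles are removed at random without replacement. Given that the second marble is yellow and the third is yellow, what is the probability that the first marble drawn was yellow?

P(first=yellow and the second marble is yellow and the third is yellow) = (10/19)·(9/18)·(8/17) = 40/323.
P(E) = Σ over first color = 45/323 + 40/323 = 5/19.
By Bayes, P(first=yellow | E) = 40/323 / 5/19 = 8/17 ≈ 0.4706.

8/17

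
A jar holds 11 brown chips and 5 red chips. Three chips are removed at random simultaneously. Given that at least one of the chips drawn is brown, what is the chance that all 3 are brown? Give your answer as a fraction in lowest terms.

P(all 3 brown) = C(11,3)/C(16,3) = 33/112; P(at least one brown) = 1 − C(5,3)/C(16,3) = 55/56.
Since 'all 3 brown' ⊆ 'at least one brown', P(all 3 | at least one) = 33/112 / 55/56 = 3/10 ≈ 0.3000.

3/10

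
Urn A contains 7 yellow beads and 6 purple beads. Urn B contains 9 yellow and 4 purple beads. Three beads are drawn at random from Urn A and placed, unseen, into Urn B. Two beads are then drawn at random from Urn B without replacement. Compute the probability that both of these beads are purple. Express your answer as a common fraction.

Condition on how many of the transferred beads are purple (from Urn A: 6 purple of 13; then Urn B has 16 total).
  0 purple: C(6,0)C(7,3)/C(13,3) = 35/286; then P = C(4,2)/C(16,2) = 1/20
  1 purple: C(6,1)C(7,2)/C(13,3) = 63/143; then P = C(5,2)/C(16,2) = 1/12
  2 purple: C(6,2)C(7,1)/C(13,3) = 105/286; then P = C(6,2)/C(16,2) = 1/8
  3 purple: C(6,3)C(7,0)/C(13,3) = 10/143; then P = C(7,2)/C(16,2) = 7/40
P(both purple) = 21/208 ≈ 0.1010.

21/208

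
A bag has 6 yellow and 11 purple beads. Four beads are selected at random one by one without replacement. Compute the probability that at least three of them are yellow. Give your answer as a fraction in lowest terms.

47/476

Sum the hypergeometric tail for j = 3,…,4 yellow beads.
Favorable = C(6,3)·C(11,1) + C(6,4)·C(11,0) = 235; total = C(17,4) = 2380.
P = 235/2380 = 47/476 ≈ 0.0987.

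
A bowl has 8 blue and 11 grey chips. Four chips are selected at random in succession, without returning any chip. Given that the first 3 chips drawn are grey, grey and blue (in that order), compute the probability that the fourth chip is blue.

7/16

After removing 1 blue, 2 grey, the bowl has 7 blue out of 16 remaining.
P(fourth is blue | given) = 7/16 ≈ 0.4375.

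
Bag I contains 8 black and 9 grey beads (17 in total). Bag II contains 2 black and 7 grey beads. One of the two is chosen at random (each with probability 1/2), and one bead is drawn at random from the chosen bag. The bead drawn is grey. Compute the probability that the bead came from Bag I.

P(grey | Bag I) = 9/17; P(grey | Bag II) = 7/9.
P(grey) = 1/2·9/17 + 1/2·7/9 = 100/153.
By Bayes' rule, P(Bag I | grey) = 9/34 / 100/153 = 81/200 ≈ 0.4050.

81/200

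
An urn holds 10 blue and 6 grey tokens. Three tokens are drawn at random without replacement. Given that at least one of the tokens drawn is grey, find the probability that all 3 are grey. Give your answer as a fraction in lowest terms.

1/22

P(all 3 grey) = C(6,3)/C(16,3) = 1/28; P(at least one grey) = 1 − C(10,3)/C(16,3) = 11/14.
Since 'all 3 grey' ⊆ 'at least one grey', P(all 3 | at least one) = 1/28 / 11/14 = 1/22 ≈ 0.0455.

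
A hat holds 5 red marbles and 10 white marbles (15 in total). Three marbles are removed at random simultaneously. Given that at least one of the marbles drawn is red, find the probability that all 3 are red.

P(all 3 red) = C(5,3)/C(15,3) = 2/91; P(at least one red) = 1 − C(10,3)/C(15,3) = 67/91.
Since 'all 3 red' ⊆ 'at least one red', P(all 3 | at least one) = 2/91 / 67/91 = 2/67 ≈ 0.0299.

2/67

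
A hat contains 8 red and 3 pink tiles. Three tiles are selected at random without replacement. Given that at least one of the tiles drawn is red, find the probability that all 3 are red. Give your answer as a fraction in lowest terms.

P(all 3 red) = C(8,3)/C(11,3) = 56/165; P(at least one red) = 1 − C(3,3)/C(11,3) = 164/165.
Since 'all 3 red' ⊆ 'at least one red', P(all 3 | at least one) = 56/165 / 164/165 = 14/41 ≈ 0.3415.

14/41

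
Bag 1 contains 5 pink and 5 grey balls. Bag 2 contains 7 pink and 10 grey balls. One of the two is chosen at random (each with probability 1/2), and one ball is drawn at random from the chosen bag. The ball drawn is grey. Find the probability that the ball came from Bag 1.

P(grey | Bag 1) = 1/2; P(grey | Bag 2) = 10/17.
P(grey) = 1/2·1/2 + 1/2·10/17 = 37/68.
By Bayes' rule, P(Bag 1 | grey) = 1/4 / 37/68 = 17/37 ≈ 0.4595.

17/37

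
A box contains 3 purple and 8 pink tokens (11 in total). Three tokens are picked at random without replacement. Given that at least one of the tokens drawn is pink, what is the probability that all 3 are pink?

14/41

P(all 3 pink) = C(8,3)/C(11,3) = 56/165; P(at least one pink) = 1 − C(3,3)/C(11,3) = 164/165.
Since 'all 3 pink' ⊆ 'at least one pink', P(all 3 | at least one) = 56/165 / 164/165 = 14/41 ≈ 0.3415.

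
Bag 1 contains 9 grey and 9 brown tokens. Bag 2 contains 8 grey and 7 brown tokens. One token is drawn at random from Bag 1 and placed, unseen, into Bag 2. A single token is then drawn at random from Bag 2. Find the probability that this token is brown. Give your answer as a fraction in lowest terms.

15/32

Condition on how many of the transferred tokens are brown (from Bag 1: 9 brown of 18; then Bag 2 has 16 total).
  0 brown: C(9,0)C(9,1)/C(18,1) = 1/2; then P = 7/16
  1 brown: C(9,1)C(9,0)/C(18,1) = 1/2; then P = 8/16
P(brown from Bag 2) = 15/32 ≈ 0.4688.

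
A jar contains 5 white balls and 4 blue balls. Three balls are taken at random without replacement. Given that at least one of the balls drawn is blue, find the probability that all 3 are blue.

2/37

P(all 3 blue) = C(4,3)/C(9,3) = 1/21; P(at least one blue) = 1 − C(5,3)/C(9,3) = 37/42.
Since 'all 3 blue' ⊆ 'at least one blue', P(all 3 | at least one) = 1/21 / 37/42 = 2/37 ≈ 0.0541.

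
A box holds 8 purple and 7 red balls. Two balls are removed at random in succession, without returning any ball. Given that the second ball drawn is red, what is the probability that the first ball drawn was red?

P(first=red and the second ball drawn is red) = (7/15)·(6/14) = 1/5.
P(the second ball drawn is red) = Σ over first color = 4/15 + 1/5 = 7/15.
By Bayes, P(first=red | the second ball drawn is red) = 1/5 / 7/15 = 3/7 ≈ 0.4286.

3/7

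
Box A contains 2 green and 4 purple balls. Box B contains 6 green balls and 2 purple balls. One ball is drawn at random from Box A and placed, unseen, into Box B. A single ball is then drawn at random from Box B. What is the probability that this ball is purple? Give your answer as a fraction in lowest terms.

8/27

Condition on how many of the transferred balls are purple (from Box A: 4 purple of 6; then Box B has 9 total).
  0 purple: C(4,0)C(2,1)/C(6,1) = 1/3; then P = 2/9
  1 purple: C(4,1)C(2,0)/C(6,1) = 2/3; then P = 3/9
P(purple from Box B) = 8/27 ≈ 0.2963.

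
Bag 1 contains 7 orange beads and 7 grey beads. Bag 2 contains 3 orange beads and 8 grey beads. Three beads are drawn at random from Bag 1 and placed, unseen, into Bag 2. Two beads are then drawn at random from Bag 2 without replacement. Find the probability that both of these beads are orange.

Condition on how many of the transferred beads are orange (from Bag 1: 7 orange of 14; then Bag 2 has 14 total).
  0 orange: C(7,0)C(7,3)/C(14,3) = 5/52; then P = C(3,2)/C(14,2) = 3/91
  1 orange: C(7,1)C(7,2)/C(14,3) = 21/52; then P = C(4,2)/C(14,2) = 6/91
  2 orange: C(7,2)C(7,1)/C(14,3) = 21/52; then P = C(5,2)/C(14,2) = 10/91
  3 orange: C(7,3)C(7,0)/C(14,3) = 5/52; then P = C(6,2)/C(14,2) = 15/91
P(both orange) = 213/2366 ≈ 0.0900.

213/2366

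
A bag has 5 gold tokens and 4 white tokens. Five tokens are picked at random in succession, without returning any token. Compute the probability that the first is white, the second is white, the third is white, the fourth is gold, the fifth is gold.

Multiply the conditional probability of each draw in order, without replacement, so each draw removes one from its color and from the total.
P = (4/9) · (3/8) · (2/7) · (5/6) · (4/5) = 2/63 ≈ 0.0317.

2/63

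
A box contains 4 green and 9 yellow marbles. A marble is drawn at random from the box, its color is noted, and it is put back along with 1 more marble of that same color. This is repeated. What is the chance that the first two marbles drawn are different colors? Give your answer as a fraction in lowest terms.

36/91

Either yellow then green, or green then yellow; after the first draw the total is 14.
P = (9/13)·(4/14) + (4/13)·(9/14) = 36/91 ≈ 0.3956.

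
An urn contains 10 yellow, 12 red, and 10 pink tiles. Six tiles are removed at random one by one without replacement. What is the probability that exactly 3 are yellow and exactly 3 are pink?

Unordered draws without replacement: count favorable combinations over C(32,6).
Favorable = C(10,3) · C(12,0) · C(10,3) = 14400; total = C(32,6) = 906192.
P = 14400/906192 = 100/6293 ≈ 0.0159.

100/6293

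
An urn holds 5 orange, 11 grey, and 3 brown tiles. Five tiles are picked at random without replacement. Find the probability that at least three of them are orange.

Sum the hypergeometric tail for j = 3,…,5 orange tiles.
Favorable = C(5,3)·C(14,2) + C(5,4)·C(14,1) + C(5,5)·C(14,0) = 981; total = C(19,5) = 11628.
P = 981/11628 = 109/1292 ≈ 0.0844.

109/1292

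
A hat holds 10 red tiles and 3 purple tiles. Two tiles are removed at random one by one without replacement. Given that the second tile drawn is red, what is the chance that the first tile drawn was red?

P(first=red and the second tile drawn is red) = (10/13)·(9/12) = 15/26.
P(the second tile drawn is red) = Σ over first color = 15/26 + 5/26 = 10/13.
By Bayes, P(first=red | the second tile drawn is red) = 15/26 / 10/13 = 3/4 ≈ 0.7500.

3/4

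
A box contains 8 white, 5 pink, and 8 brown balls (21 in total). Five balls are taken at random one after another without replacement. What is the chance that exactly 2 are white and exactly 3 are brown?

Unordered draws without replacement: count favorable combinations over C(21,5).
Favorable = C(8,2) · C(5,0) · C(8,3) = 1568; total = C(21,5) = 20349.
P = 1568/20349 = 224/2907 ≈ 0.0771.

224/2907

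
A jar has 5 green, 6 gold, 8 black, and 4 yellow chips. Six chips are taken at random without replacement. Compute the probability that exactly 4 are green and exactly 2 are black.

20/14421

Unordered draws without replacement: count favorable combinations over C(23,6).
Favorable = C(5,4) · C(6,0) · C(8,2) · C(4,0) = 140; total = C(23,6) = 100947.
P = 140/100947 = 20/14421 ≈ 0.0014.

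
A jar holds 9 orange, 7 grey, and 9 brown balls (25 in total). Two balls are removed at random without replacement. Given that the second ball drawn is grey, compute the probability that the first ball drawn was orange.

P(first=orange and the second ball drawn is grey) = (9/25)·(7/24) = 21/200.
P(the second ball drawn is grey) = Σ over first color = 21/200 + 7/100 + 21/200 = 7/25.
By Bayes, P(first=orange | the second ball drawn is grey) = 21/200 / 7/25 = 3/8 ≈ 0.3750.

3/8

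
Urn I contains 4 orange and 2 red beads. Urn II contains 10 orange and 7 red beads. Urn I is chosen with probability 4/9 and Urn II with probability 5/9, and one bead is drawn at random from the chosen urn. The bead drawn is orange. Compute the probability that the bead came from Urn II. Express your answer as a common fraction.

P(orange | Urn I) = 2/3; P(orange | Urn II) = 10/17.
P(orange) = 4/9·2/3 + 5/9·10/17 = 286/459.
By Bayes' rule, P(Urn II | orange) = 50/153 / 286/459 = 75/143 ≈ 0.5245.

75/143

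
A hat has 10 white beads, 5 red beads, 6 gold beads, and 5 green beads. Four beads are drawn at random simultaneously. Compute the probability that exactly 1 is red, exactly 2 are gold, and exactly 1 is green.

15/598

Unordered draws without replacement: count favorable combinations over C(26,4).
Favorable = C(10,0) · C(5,1) · C(6,2) · C(5,1) = 375; total = C(26,4) = 14950.
P = 375/14950 = 15/598 ≈ 0.0251.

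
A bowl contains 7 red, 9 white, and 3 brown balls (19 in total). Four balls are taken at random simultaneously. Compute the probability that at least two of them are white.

431/646

Sum the hypergeometric tail for j = 2,…,4 white balls.
Favorable = C(9,2)·C(10,2) + C(9,3)·C(10,1) + C(9,4)·C(10,0) = 2586; total = C(19,4) = 3876.
P = 2586/3876 = 431/646 ≈ 0.6672.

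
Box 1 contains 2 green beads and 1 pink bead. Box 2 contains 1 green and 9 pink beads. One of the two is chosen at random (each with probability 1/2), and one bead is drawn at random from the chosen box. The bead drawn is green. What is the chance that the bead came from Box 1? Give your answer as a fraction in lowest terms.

P(green | Box 1) = 2/3; P(green | Box 2) = 1/10.
P(green) = 1/2·2/3 + 1/2·1/10 = 23/60.
By Bayes' rule, P(Box 1 | green) = 1/3 / 23/60 = 20/23 ≈ 0.8696.

20/23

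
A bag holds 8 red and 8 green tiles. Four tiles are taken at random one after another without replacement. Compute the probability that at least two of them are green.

Sum the hypergeometric tail for j = 2,…,4 green tiles.
Favorable = C(8,2)·C(8,2) + C(8,3)·C(8,1) + C(8,4)·C(8,0) = 1302; total = C(16,4) = 1820.
P = 1302/1820 = 93/130 ≈ 0.7154.

93/130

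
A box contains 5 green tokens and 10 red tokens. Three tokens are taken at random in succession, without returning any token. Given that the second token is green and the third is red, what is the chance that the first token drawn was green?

P(first=green and the second token is green and the third is red) = (5/15)·(4/14)·(10/13) = 20/273.
P(E) = Σ over first color = 20/273 + 15/91 = 5/21.
By Bayes, P(first=green | E) = 20/273 / 5/21 = 4/13 ≈ 0.3077.

4/13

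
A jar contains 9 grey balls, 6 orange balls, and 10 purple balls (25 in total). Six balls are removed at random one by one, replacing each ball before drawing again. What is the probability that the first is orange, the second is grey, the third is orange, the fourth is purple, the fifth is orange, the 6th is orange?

Multiply the conditional probability of each draw in order, with replacement (the composition resets each draw).
P = (6/25) · (9/25) · (6/25) · (10/25) · (6/25) · (6/25) = 23328/48828125 ≈ 0.0005.

23328/48828125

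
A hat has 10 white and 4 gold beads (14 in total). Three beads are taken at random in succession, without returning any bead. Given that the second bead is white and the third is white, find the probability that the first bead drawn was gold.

1/3

P(first=gold and the second bead is white and the third is white) = (4/14)·(10/13)·(9/12) = 15/91.
P(E) = Σ over first color = 30/91 + 15/91 = 45/91.
By Bayes, P(first=gold | E) = 15/91 / 45/91 = 1/3 ≈ 0.3333.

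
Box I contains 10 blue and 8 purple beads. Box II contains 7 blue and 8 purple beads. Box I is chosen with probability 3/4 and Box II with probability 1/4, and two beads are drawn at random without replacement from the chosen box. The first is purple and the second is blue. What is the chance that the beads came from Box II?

17/67

P(E | Box I) = 40/153; P(E | Box II) = 4/15.
P(E) = 3/4·40/153 + 1/4·4/15 = 67/255.
By Bayes' rule, P(Box II | E) = 1/15 / 67/255 = 17/67 ≈ 0.2537.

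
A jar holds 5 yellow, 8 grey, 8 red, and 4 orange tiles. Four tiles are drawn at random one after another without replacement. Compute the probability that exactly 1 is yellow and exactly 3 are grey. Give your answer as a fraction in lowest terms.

Unordered draws without replacement: count favorable combinations over C(25,4).
Favorable = C(5,1) · C(8,3) · C(8,0) · C(4,0) = 280; total = C(25,4) = 12650.
P = 280/12650 = 28/1265 ≈ 0.0221.

28/1265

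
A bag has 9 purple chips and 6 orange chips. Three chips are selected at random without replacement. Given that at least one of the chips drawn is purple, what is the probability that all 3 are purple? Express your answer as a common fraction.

P(all 3 purple) = C(9,3)/C(15,3) = 12/65; P(at least one purple) = 1 − C(6,3)/C(15,3) = 87/91.
Since 'all 3 purple' ⊆ 'at least one purple', P(all 3 | at least one) = 12/65 / 87/91 = 28/145 ≈ 0.1931.

28/145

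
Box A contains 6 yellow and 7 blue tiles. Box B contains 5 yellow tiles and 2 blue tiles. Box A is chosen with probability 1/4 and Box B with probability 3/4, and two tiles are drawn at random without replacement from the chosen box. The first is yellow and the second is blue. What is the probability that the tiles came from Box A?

49/179

P(E | Box A) = 7/26; P(E | Box B) = 5/21.
P(E) = 1/4·7/26 + 3/4·5/21 = 179/728.
By Bayes' rule, P(Box A | E) = 7/104 / 179/728 = 49/179 ≈ 0.2737.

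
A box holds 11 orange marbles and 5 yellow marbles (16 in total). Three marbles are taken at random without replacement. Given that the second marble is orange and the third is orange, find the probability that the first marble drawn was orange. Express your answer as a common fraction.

P(first=orange and the second marble is orange and the third is orange) = (11/16)·(10/15)·(9/14) = 33/112.
P(E) = Σ over first color = 33/112 + 55/336 = 11/24.
By Bayes, P(first=orange | E) = 33/112 / 11/24 = 9/14 ≈ 0.6429.

9/14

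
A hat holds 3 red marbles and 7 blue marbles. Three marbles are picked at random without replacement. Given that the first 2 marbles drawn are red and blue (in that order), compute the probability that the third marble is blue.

3/4

After removing 1 red, 1 blue, the hat has 6 blue out of 8 remaining.
P(third is blue | given) = 6/8 = 3/4 ≈ 0.7500.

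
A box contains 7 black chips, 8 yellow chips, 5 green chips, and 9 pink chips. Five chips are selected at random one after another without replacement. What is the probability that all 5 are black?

Unordered draws without replacement: count favorable combinations over C(29,5).
Favorable = C(7,5) · C(8,0) · C(5,0) · C(9,0) = 21; total = C(29,5) = 118755.
P = 21/118755 = 1/5655 ≈ 0.0002.

1/5655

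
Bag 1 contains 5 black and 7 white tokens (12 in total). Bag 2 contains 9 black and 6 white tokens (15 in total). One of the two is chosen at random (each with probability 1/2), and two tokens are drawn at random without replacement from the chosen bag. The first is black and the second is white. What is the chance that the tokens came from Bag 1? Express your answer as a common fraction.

1225/2413

P(E | Bag 1) = 35/132; P(E | Bag 2) = 9/35.
P(E) = 1/2·35/132 + 1/2·9/35 = 2413/9240.
By Bayes' rule, P(Bag 1 | E) = 35/264 / 2413/9240 = 1225/2413 ≈ 0.5077.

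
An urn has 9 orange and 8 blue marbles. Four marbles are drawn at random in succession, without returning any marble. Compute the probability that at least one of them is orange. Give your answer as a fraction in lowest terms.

Use the complement: P(at least one orange) = 1 − P(no orange).
P(none) = C(8,4)/C(17,4) = 70/2380.
So P = 1 − 70/2380 = 33/34 ≈ 0.9706.

33/34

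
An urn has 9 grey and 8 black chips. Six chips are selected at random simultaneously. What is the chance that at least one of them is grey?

441/442

Use the complement: P(at least one grey) = 1 − P(no grey).
P(none) = C(8,6)/C(17,6) = 28/12376.
So P = 1 − 28/12376 = 441/442 ≈ 0.9977.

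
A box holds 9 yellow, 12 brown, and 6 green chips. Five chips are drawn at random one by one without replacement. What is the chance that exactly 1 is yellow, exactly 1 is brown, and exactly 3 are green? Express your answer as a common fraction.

Unordered draws without replacement: count favorable combinations over C(27,5).
Favorable = C(9,1) · C(12,1) · C(6,3) = 2160; total = C(27,5) = 80730.
P = 2160/80730 = 8/299 ≈ 0.0268.

8/299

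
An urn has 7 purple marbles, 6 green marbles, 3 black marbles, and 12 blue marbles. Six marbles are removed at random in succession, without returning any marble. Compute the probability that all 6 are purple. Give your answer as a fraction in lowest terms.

1/53820

Unordered draws without replacement: count favorable combinations over C(28,6).
Favorable = C(7,6) · C(6,0) · C(3,0) · C(12,0) = 7; total = C(28,6) = 376740.
P = 7/376740 = 1/53820 ≈ 0.0000.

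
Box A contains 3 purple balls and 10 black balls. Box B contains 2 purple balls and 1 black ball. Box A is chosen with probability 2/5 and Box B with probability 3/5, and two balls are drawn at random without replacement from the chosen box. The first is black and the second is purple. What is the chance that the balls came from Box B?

P(E | Box A) = 5/26; P(E | Box B) = 1/3.
P(E) = 2/5·5/26 + 3/5·1/3 = 18/65.
By Bayes' rule, P(Box B | E) = 1/5 / 18/65 = 13/18 ≈ 0.7222.

13/18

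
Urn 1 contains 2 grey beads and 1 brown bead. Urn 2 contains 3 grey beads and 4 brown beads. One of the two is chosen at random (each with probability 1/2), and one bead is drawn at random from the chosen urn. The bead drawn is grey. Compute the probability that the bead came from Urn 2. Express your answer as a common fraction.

9/23

P(grey | Urn 1) = 2/3; P(grey | Urn 2) = 3/7.
P(grey) = 1/2·2/3 + 1/2·3/7 = 23/42.
By Bayes' rule, P(Urn 2 | grey) = 3/14 / 23/42 = 9/23 ≈ 0.3913.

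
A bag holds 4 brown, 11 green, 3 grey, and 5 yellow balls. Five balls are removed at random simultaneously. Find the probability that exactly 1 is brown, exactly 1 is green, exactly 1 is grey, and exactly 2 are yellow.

Unordered draws without replacement: count favorable combinations over C(23,5).
Favorable = C(4,1) · C(11,1) · C(3,1) · C(5,2) = 1320; total = C(23,5) = 33649.
P = 1320/33649 = 120/3059 ≈ 0.0392.

120/3059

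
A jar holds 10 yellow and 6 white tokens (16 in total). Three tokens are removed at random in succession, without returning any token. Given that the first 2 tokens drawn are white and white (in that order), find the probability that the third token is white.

2/7

After removing 2 white, the jar has 4 white out of 14 remaining.
P(third is white | given) = 4/14 = 2/7 ≈ 0.2857.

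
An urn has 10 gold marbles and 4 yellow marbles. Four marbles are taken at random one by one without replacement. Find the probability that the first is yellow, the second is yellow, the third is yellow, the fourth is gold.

10/1001

Multiply the conditional probability of each draw in order, without replacement, so each draw removes one from its color and from the total.
P = (4/14) · (3/13) · (2/12) · (10/11) = 10/1001 ≈ 0.0100.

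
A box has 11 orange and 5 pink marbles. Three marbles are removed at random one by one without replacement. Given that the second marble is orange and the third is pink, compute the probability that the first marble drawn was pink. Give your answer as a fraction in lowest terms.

P(first=pink and the second marble is orange and the third is pink) = (5/16)·(11/15)·(4/14) = 11/168.
P(E) = Σ over first color = 55/336 + 11/168 = 11/48.
By Bayes, P(first=pink | E) = 11/168 / 11/48 = 2/7 ≈ 0.2857.

2/7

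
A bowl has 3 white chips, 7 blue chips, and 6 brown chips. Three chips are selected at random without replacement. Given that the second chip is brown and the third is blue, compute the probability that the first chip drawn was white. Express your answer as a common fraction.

3/14

P(first=white and the second chip is brown and the third is blue) = (3/16)·(6/15)·(7/14) = 3/80.
P(E) = Σ over first color = 3/80 + 3/40 + 1/16 = 7/40.
By Bayes, P(first=white | E) = 3/80 / 7/40 = 3/14 ≈ 0.2143.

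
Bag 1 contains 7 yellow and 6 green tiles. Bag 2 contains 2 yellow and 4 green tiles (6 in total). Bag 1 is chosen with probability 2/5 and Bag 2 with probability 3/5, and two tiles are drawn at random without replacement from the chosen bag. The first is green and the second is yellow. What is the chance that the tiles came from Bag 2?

52/87

P(E | Bag 1) = 7/26; P(E | Bag 2) = 4/15.
P(E) = 2/5·7/26 + 3/5·4/15 = 87/325.
By Bayes' rule, P(Bag 2 | E) = 4/25 / 87/325 = 52/87 ≈ 0.5977.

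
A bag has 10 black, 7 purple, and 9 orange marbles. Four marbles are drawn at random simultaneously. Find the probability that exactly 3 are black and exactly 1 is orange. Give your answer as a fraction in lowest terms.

108/1495

Unordered draws without replacement: count favorable combinations over C(26,4).
Favorable = C(10,3) · C(7,0) · C(9,1) = 1080; total = C(26,4) = 14950.
P = 1080/14950 = 108/1495 ≈ 0.0722.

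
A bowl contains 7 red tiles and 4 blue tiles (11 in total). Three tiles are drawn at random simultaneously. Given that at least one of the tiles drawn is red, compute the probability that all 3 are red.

P(all 3 red) = C(7,3)/C(11,3) = 7/33; P(at least one red) = 1 − C(4,3)/C(11,3) = 161/165.
Since 'all 3 red' ⊆ 'at least one red', P(all 3 | at least one) = 7/33 / 161/165 = 5/23 ≈ 0.2174.

5/23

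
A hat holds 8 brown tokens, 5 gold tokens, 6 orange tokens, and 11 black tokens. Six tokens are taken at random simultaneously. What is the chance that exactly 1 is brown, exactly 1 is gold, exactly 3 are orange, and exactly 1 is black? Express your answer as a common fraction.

Unordered draws without replacement: count favorable combinations over C(30,6).
Favorable = C(8,1) · C(5,1) · C(6,3) · C(11,1) = 8800; total = C(30,6) = 593775.
P = 8800/593775 = 352/23751 ≈ 0.0148.

352/23751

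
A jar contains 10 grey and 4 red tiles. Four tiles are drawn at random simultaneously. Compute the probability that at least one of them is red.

Use the complement: P(at least one red) = 1 − P(no red).
P(none) = C(10,4)/C(14,4) = 210/1001.
So P = 1 − 210/1001 = 113/143 ≈ 0.7902.

113/143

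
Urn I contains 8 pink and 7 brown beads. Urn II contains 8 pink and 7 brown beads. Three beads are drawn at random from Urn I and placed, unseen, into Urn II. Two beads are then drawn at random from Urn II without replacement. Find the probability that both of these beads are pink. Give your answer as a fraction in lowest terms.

Condition on how many of the transferred beads are pink (from Urn I: 8 pink of 15; then Urn II has 18 total).
  0 pink: C(8,0)C(7,3)/C(15,3) = 1/13; then P = C(8,2)/C(18,2) = 28/153
  1 pink: C(8,1)C(7,2)/C(15,3) = 24/65; then P = C(9,2)/C(18,2) = 4/17
  2 pink: C(8,2)C(7,1)/C(15,3) = 28/65; then P = C(10,2)/C(18,2) = 5/17
  3 pink: C(8,3)C(7,0)/C(15,3) = 8/65; then P = C(11,2)/C(18,2) = 55/153
P(both pink) = 208/765 ≈ 0.2719.

208/765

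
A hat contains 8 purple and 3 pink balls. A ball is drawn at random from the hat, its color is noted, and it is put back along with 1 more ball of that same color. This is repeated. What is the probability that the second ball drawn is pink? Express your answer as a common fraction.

Condition on the first draw. If first is pink (prob 3/11), second-pink has prob (4)/(12); if not (prob 8/11), it has prob 3/(12).
P = (3/11)·(4/12) + (8/11)·(3/12) = 3/11 ≈ 0.2727.

3/11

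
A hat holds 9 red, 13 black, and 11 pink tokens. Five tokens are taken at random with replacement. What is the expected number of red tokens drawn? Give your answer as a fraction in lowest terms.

15/11

By linearity of expectation, E[X] = Σ P(draw i is red); each independent draw has P(red) = 9/33.
E[X] = 5 · 9/33 = 15/11 ≈ 1.3636.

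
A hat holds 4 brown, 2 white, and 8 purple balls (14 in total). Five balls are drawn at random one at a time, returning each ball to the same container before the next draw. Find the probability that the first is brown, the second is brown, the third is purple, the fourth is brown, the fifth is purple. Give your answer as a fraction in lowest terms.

Multiply the conditional probability of each draw in order, with replacement (the composition resets each draw).
P = (4/14) · (4/14) · (8/14) · (4/14) · (8/14) = 128/16807 ≈ 0.0076.

128/16807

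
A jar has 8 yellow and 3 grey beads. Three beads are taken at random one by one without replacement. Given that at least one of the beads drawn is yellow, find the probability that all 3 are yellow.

P(all 3 yellow) = C(8,3)/C(11,3) = 56/165; P(at least one yellow) = 1 − C(3,3)/C(11,3) = 164/165.
Since 'all 3 yellow' ⊆ 'at least one yellow', P(all 3 | at least one) = 56/165 / 164/165 = 14/41 ≈ 0.3415.

14/41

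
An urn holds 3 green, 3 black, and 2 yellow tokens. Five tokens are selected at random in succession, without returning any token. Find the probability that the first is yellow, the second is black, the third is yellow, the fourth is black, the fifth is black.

Multiply the conditional probability of each draw in order, without replacement, so each draw removes one from its color and from the total.
P = (2/8) · (3/7) · (1/6) · (2/5) · (1/4) = 1/560 ≈ 0.0018.

1/560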